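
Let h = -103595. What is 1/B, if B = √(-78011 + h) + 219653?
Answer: 219653/48247622015 - I*√181606/48247622015 ≈ 4.5526e-6 - 8.8326e-9*I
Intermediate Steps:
B = 219653 + I*√181606 (B = √(-78011 - 103595) + 219653 = √(-181606) + 219653 = I*√181606 + 219653 = 219653 + I*√181606 ≈ 2.1965e+5 + 426.15*I)
1/B = 1/(219653 + I*√181606)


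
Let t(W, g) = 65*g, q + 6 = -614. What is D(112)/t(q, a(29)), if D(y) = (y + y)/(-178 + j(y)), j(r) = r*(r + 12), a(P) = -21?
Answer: -16/1336725 ≈ -1.1970e-5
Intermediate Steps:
q = -620 (q = -6 - 614 = -620)
j(r) = r*(12 + r)
D(y) = 2*y/(-178 + y*(12 + y)) (D(y) = (y + y)/(-178 + y*(12 + y)) = (2*y)/(-178 + y*(12 + y)) = 2*y/(-178 + y*(12 + y)))
D(112)/t(q, a(29)) = (2*112/(-178 + 112*(12 + 112)))/((65*(-21))) = (2*112/(-178 + 112*124))/(-1365) = (2*112/(-178 + 13888))*(-1/1365) = (2*112/13710)*(-1/1365) = (2*112*(1/13710))*(-1/1365) = (112/6855)*(-1/1365) = -16/1336725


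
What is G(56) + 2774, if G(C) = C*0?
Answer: 2774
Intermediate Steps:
G(C) = 0
G(56) + 2774 = 0 + 2774 = 2774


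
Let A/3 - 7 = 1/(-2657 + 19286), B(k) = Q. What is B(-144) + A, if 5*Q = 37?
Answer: 787111/27715 ≈ 28.400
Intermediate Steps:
Q = 37/5 (Q = (1/5)*37 = 37/5 ≈ 7.4000)
B(k) = 37/5
A = 116404/5543 (A = 21 + 3/(-2657 + 19286) = 21 + 3/16629 = 21 + 3*(1/16629) = 21 + 1/5543 = 116404/5543 ≈ 21.000)
B(-144) + A = 37/5 + 116404/5543 = 787111/27715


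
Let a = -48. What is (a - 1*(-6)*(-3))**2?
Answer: 4356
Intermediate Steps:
(a - 1*(-6)*(-3))**2 = (-48 - 1*(-6)*(-3))**2 = (-48 + 6*(-3))**2 = (-48 - 18)**2 = (-66)**2 = 4356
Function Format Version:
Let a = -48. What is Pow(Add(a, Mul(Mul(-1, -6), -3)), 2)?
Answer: 4356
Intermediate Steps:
Pow(Add(a, Mul(Mul(-1, -6), -3)), 2) = Pow(Add(-48, Mul(Mul(-1, -6), -3)), 2) = Pow(Add(-48, Mul(6, -3)), 2) = Pow(Add(-48, -18), 2) = Pow(-66, 2) = 4356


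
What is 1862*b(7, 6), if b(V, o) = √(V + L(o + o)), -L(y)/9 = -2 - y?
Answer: 1862*√133 ≈ 21474.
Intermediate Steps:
L(y) = 18 + 9*y (L(y) = -9*(-2 - y) = 18 + 9*y)
b(V, o) = √(18 + V + 18*o) (b(V, o) = √(V + (18 + 9*(o + o))) = √(V + (18 + 9*(2*o))) = √(V + (18 + 18*o)) = √(18 + V + 18*o))
1862*b(7, 6) = 1862*√(18 + 7 + 18*6) = 1862*√(18 + 7 + 108) = 1862*√133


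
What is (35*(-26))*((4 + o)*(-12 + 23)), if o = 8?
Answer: -120120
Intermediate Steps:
(35*(-26))*((4 + o)*(-12 + 23)) = (35*(-26))*((4 + 8)*(-12 + 23)) = -10920*11 = -910*132 = -120120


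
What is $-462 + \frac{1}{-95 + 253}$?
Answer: $- \frac{72995}{158} \approx -461.99$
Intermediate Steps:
$-462 + \frac{1}{-95 + 253} = -462 + \frac{1}{158} = - \frac{72995}{158}$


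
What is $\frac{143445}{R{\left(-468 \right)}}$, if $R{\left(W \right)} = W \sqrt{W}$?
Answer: $\frac{47815 i \sqrt{13}}{12168} \approx 14.168 i$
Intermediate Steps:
$R{\left(W \right)} = W^{\frac{3}{2}}$
$\frac{143445}{R{\left(-468 \right)}} = \frac{143445}{\left(-468\right)^{\frac{3}{2}}} = \frac{143445}{\left(-2808\right) i \sqrt{13}} = 143445 \frac{i \sqrt{13}}{36504} = \frac{47815 i \sqrt{13}}{12168}$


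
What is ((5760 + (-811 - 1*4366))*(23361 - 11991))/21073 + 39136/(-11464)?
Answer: 9395852314/30197609 ≈ 311.15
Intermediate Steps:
((5760 + (-811 - 1*4366))*(23361 - 11991))/21073 + 39136/(-11464) = ((5760 + (-811 - 4366))*11370)*(1/21073) + 39136*(-1/11464) = ((5760 - 5177)*11370)*(1/21073) - 4892/1433 = (583*11370)*(1/21073) - 4892/1433 = 6628710*(1/21073) - 4892/1433 = 6628710/21073 - 4892/1433 = 9395852314/30197609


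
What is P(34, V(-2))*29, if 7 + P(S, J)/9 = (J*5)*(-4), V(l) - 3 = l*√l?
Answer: -17487 + 10440*I*√2 ≈ -17487.0 + 14764.0*I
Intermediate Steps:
V(l) = 3 + l^(3/2) (V(l) = 3 + l*√l = 3 + l^(3/2))
P(S, J) = -63 - 180*J (P(S, J) = -63 + 9*((J*5)*(-4)) = -63 + 9*((5*J)*(-4)) = -63 + 9*(-20*J) = -63 - 180*J)
P(34, V(-2))*29 = (-63 - 180*(3 + (-2)^(3/2)))*29 = (-63 - 180*(3 - 2*I*√2))*29 = (-63 + (-540 + 360*I*√2))*29 = (-603 + 360*I*√2)*29 = -17487 + 10440*I*√2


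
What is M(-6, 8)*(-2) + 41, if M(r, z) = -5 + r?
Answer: 63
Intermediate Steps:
M(-6, 8)*(-2) + 41 = (-5 - 6)*(-2) + 41 = -11*(-2) + 41 = 22 + 41 = 63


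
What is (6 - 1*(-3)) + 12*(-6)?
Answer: -63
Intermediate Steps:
(6 - 1*(-3)) + 12*(-6) = (6 + 3) - 72 = 9 - 72 = -63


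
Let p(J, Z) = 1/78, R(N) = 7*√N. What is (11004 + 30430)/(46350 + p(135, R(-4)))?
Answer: 3231852/3615301 ≈ 0.89394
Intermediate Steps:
p(J, Z) = 1/78
(11004 + 30430)/(46350 + p(135, R(-4))) = (11004 + 30430)/(46350 + 1/78) = 41434/(3615301/78) = 41434*(78/3615301) = 3231852/3615301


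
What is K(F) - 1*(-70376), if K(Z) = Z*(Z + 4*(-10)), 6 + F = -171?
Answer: 108785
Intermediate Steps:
F = -177 (F = -6 - 171 = -177)
K(Z) = Z*(-40 + Z) (K(Z) = Z*(Z - 40) = Z*(-40 + Z))
K(F) - 1*(-70376) = -177*(-40 - 177) - 1*(-70376) = -177*(-217) + 70376 = 38409 + 70376 = 108785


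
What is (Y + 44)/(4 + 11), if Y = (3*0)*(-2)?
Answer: 44/15 ≈ 2.9333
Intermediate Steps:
Y = 0 (Y = 0*(-2) = 0)
(Y + 44)/(4 + 11) = (0 + 44)/(4 + 11) = 44/15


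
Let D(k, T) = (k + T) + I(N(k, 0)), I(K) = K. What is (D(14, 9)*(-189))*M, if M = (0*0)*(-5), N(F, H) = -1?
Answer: 0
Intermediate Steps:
M = 0 (M = 0*(-5) = 0)
D(k, T) = -1 + T + k (D(k, T) = (k + T) - 1 = (T + k) - 1 = -1 + T + k)
(D(14, 9)*(-189))*M = ((-1 + 9 + 14)*(-189))*0 = (22*(-189))*0 = -4158*0 = 0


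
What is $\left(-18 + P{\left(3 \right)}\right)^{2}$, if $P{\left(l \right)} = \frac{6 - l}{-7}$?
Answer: $\frac{16641}{49} \approx 339.61$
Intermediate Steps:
$P{\left(l \right)} = - \frac{6}{7} + \frac{l}{7}$ ($P{\left(l \right)} = \left(6 - l\right) \left(- \frac{1}{7}\right) = - \frac{6}{7} + \frac{l}{7}$)
$\left(-18 + P{\left(3 \right)}\right)^{2} = \left(-18 + \left(- \frac{6}{7} + \frac{1}{7} \cdot 3\right)\right)^{2} = \left(-18 + \left(- \frac{6}{7} + \frac{3}{7}\right)\right)^{2} = \left(-18 - \frac{3}{7}\right)^{2} = \left(- \frac{129}{7}\right)^{2} = \frac{16641}{49}$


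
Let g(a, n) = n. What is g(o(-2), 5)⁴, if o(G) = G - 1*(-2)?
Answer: 625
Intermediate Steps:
o(G) = 2 + G (o(G) = G + 2 = 2 + G)
g(o(-2), 5)⁴ = 5⁴ = 625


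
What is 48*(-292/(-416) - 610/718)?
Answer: -33078/4667 ≈ -7.0876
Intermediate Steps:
48*(-292/(-416) - 610/718) = 48*(-292*(-1/416) - 610*1/718) = 48*(73/104 - 305/359) = 48*(-5513/37336) = -33078/4667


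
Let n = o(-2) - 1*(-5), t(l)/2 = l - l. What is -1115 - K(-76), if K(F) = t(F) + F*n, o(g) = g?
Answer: -887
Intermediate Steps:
t(l) = 0 (t(l) = 2*(l - l) = 2*0 = 0)
n = 3 (n = -2 - 1*(-5) = -2 + 5 = 3)
K(F) = 3*F (K(F) = 0 + F*3 = 0 + 3*F = 3*F)
-1115 - K(-76) = -1115 - 3*(-76) = -1115 - 1*(-228) = -1115 + 228 = -887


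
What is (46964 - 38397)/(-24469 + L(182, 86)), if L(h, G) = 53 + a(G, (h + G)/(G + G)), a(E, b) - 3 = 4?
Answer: -8567/24409 ≈ -0.35098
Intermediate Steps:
a(E, b) = 7 (a(E, b) = 3 + 4 = 7)
L(h, G) = 60 (L(h, G) = 53 + 7 = 60)
(46964 - 38397)/(-24469 + L(182, 86)) = (46964 - 38397)/(-24469 + 60) = 8567/(-24409) = 8567*(-1/24409) = -8567/24409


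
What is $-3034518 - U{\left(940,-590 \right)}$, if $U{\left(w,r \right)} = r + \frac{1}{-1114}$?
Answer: $- \frac{3379795791}{1114} \approx -3.0339 \cdot 10^{6}$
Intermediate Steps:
$U{\left(w,r \right)} = - \frac{1}{1114} + r$ ($U{\left(w,r \right)} = r - \frac{1}{1114} = - \frac{1}{1114} + r$)
$-3034518 - U{\left(940,-590 \right)} = -3034518 - \left(- \frac{1}{1114} - 590\right) = -3034518 - - \frac{657261}{1114} = -3034518 + \frac{657261}{1114} = - \frac{3379795791}{1114}$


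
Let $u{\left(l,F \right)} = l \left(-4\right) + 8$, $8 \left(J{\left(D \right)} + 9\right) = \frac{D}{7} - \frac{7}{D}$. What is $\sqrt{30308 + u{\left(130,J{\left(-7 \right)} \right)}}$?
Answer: $2 \sqrt{7449} \approx 172.62$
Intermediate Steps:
$J{\left(D \right)} = -9 - \frac{7}{8 D} + \frac{D}{56}$ ($J{\left(D \right)} = -9 + \frac{\frac{D}{7} - \frac{7}{D}}{8} = -9 + \frac{- \frac{7}{D} + \frac{D}{7}}{8} = -9 + \left(- \frac{7}{8 D} + \frac{D}{56}\right) = -9 - \frac{7}{8 D} + \frac{D}{56}$)
$u{\left(l,F \right)} = 8 - 4 l$ ($u{\left(l,F \right)} = - 4 l + 8 = 8 - 4 l$)
$\sqrt{30308 + u{\left(130,J{\left(-7 \right)} \right)}} = \sqrt{30308 + \left(8 - 520\right)} = \sqrt{30308 - 512} = \sqrt{29796} = 2 \sqrt{7449}$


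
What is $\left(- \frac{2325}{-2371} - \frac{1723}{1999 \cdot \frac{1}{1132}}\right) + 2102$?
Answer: $\frac{5342864077}{4739629} \approx 1127.3$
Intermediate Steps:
$\left(- \frac{2325}{-2371} - \frac{1723}{1999 \cdot \frac{1}{1132}}\right) + 2102 = \left(\left(-2325\right) \left(- \frac{1}{2371}\right) - \frac{1723}{1999 \cdot \frac{1}{1132}}\right) + 2102 = \left(\frac{2325}{2371} - \frac{1723}{\frac{1999}{1132}}\right) + 2102 = \left(\frac{2325}{2371} - \frac{1950436}{1999}\right) + 2102 = - \frac{4619836081}{4739629} + 2102 = \frac{5342864077}{4739629}$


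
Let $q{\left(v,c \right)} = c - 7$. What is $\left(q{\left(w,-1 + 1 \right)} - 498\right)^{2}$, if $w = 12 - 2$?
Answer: $255025$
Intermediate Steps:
$w = 10$
$q{\left(v,c \right)} = -7 + c$
$\left(q{\left(w,-1 + 1 \right)} - 498\right)^{2} = \left(\left(-7 + \left(-1 + 1\right)\right) - 498\right)^{2} = \left(\left(-7 + 0\right) - 498\right)^{2} = \left(-7 - 498\right)^{2} = \left(-505\right)^{2} = 255025$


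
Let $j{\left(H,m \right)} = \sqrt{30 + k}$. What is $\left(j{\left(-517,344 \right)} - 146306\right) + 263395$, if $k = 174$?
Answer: $117089 + 2 \sqrt{51} \approx 1.171 \cdot 10^{5}$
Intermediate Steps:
$j{\left(H,m \right)} = 2 \sqrt{51}$ ($j{\left(H,m \right)} = \sqrt{30 + 174} = \sqrt{204} = 2 \sqrt{51}$)
$\left(j{\left(-517,344 \right)} - 146306\right) + 263395 = \left(2 \sqrt{51} - 146306\right) + 263395 = \left(-146306 + 2 \sqrt{51}\right) + 263395 = 117089 + 2 \sqrt{51}$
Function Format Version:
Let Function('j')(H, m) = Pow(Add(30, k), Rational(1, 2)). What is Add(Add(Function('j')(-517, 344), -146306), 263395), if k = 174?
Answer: Add(117089, Mul(2, Pow(51, Rational(1, 2)))) ≈ 1.1710e+5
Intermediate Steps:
Function('j')(H, m) = Mul(2, Pow(51, Rational(1, 2))) (Function('j')(H, m) = Pow(Add(30, 174), Rational(1, 2)) = Pow(204, Rational(1, 2)) = Mul(2, Pow(51, Rational(1, 2))))
Add(Add(Function('j')(-517, 344), -146306), 263395) = Add(Add(Mul(2, Pow(51, Rational(1, 2))), -146306), 263395) = Add(Add(-146306, Mul(2, Pow(51, Rational(1, 2)))), 263395) = Add(117089, Mul(2, Pow(51, Rational(1, 2))))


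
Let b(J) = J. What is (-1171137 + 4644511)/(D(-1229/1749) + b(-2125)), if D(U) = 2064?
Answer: -3473374/61 ≈ -56941.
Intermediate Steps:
(-1171137 + 4644511)/(D(-1229/1749) + b(-2125)) = (-1171137 + 4644511)/(2064 - 2125) = 3473374/(-61) = 3473374*(-1/61) = -3473374/61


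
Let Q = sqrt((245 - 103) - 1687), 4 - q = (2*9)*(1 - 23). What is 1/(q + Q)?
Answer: 80/32309 - I*sqrt(1545)/161545 ≈ 0.0024761 - 0.00024332*I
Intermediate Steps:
q = 400 (q = 4 - 2*9*(1 - 23) = 4 - 18*(-22) = 4 - 1*(-396) = 4 + 396 = 400)
Q = I*sqrt(1545) (Q = sqrt(142 - 1687) = sqrt(-1545) = I*sqrt(1545) ≈ 39.307*I)
1/(q + Q) = 1/(400 + I*sqrt(1545))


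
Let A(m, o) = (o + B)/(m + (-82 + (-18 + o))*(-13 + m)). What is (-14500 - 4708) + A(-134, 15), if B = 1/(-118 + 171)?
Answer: -12583793868/655133 ≈ -19208.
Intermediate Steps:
B = 1/53 ≈ 0.018868
A(m, o) = (1/53 + o)/(m + (-100 + o)*(-13 + m)) (A(m, o) = (o + 1/53)/(m + (-82 + (-18 + o))*(-13 + m)) = (1/53 + o)/(m + (-100 + o)*(-13 + m)))
(-14500 - 4708) + A(-134, 15) = (-14500 - 4708) + (1/53 + 15)/(1300 - 99*(-134) - 13*15 - 134*15) = -19208 + (796/53)/(1300 + 13266 - 195 - 2010) = -19208 + (796/53)/12361 = -19208 + (1/12361)*(796/53) = -19208 + 796/655133 = -12583793868/655133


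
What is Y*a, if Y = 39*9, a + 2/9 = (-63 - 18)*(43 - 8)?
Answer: -995163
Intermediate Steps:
a = -25517/9 (a = -2/9 + (-63 - 18)*(43 - 8) = -2/9 - 81*35 = -2/9 - 2835 = -25517/9 ≈ -2835.2)
Y = 351
Y*a = 351*(-25517/9) = -995163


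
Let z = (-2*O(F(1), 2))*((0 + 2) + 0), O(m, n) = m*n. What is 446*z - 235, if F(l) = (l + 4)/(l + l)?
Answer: -9155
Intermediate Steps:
F(l) = (4 + l)/(2*l) (F(l) = (4 + l)/((2*l)) = (4 + l)*(1/(2*l)) = (4 + l)/(2*l))
z = -20 (z = (-2*(1/2)*(4 + 1)/1*2)*((0 + 2) + 0) = (-2*(1/2)*1*5*2)*(2 + 0) = -5*2*2 = -2*5*2 = -10*2 = -20)
446*z - 235 = 446*(-20) - 235 = -8920 - 235 = -9155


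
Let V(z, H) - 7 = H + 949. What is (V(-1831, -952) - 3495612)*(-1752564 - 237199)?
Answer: 6955431460904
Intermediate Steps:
V(z, H) = 956 + H (V(z, H) = 7 + (H + 949) = 7 + (949 + H) = 956 + H)
(V(-1831, -952) - 3495612)*(-1752564 - 237199) = ((956 - 952) - 3495612)*(-1752564 - 237199) = (4 - 3495612)*(-1989763) = -3495608*(-1989763) = 6955431460904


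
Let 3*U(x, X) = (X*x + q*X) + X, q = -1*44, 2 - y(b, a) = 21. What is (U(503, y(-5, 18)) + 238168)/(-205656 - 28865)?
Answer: -705764/703563 ≈ -1.0031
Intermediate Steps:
y(b, a) = -19 (y(b, a) = 2 - 1*21 = 2 - 21 = -19)
q = -44
U(x, X) = -43*X/3 + X*x/3 (U(x, X) = ((X*x - 44*X) + X)/3 = ((-44*X + X*x) + X)/3 = (-43*X + X*x)/3 = -43*X/3 + X*x/3)
(U(503, y(-5, 18)) + 238168)/(-205656 - 28865) = ((1/3)*(-19)*(-43 + 503) + 238168)/(-205656 - 28865) = ((1/3)*(-19)*460 + 238168)/(-234521) = (-8740/3 + 238168)*(-1/234521) = (705764/3)*(-1/234521) = -705764/703563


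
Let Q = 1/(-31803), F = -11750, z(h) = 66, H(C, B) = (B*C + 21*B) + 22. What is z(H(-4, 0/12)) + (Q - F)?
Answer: 375784247/31803 ≈ 11816.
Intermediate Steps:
H(C, B) = 22 + 21*B + B*C (H(C, B) = (21*B + B*C) + 22 = 22 + 21*B + B*C)
Q = -1/31803 ≈ -3.1444e-5
z(H(-4, 0/12)) + (Q - F) = 66 + (-1/31803 - 1*(-11750)) = 66 + (-1/31803 + 11750) = 66 + 373685249/31803 = 375784247/31803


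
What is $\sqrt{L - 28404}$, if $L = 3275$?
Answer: $i \sqrt{25129} \approx 158.52 i$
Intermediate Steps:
$\sqrt{L - 28404} = \sqrt{3275 - 28404} = \sqrt{-25129} = i \sqrt{25129}$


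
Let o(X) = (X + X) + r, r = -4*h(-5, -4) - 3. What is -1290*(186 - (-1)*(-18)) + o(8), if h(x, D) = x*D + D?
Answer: -216771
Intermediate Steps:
h(x, D) = D + D*x (h(x, D) = D*x + D = D + D*x)
r = -67 (r = -(-16)*(1 - 5) - 3 = -(-16)*(-4) - 3 = -4*16 - 3 = -64 - 3 = -67)
o(X) = -67 + 2*X (o(X) = (X + X) - 67 = 2*X - 67 = -67 + 2*X)
-1290*(186 - (-1)*(-18)) + o(8) = -1290*(186 - (-1)*(-18)) + (-67 + 2*8) = -1290*(186 - 1*18) + (-67 + 16) = -1290*(186 - 18) - 51 = -1290*168 - 51 = -216720 - 51 = -216771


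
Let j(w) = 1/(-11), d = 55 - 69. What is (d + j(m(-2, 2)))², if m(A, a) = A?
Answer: 24025/121 ≈ 198.55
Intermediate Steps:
d = -14
j(w) = -1/11
(d + j(m(-2, 2)))² = (-14 - 1/11)² = (-155/11)² = 24025/121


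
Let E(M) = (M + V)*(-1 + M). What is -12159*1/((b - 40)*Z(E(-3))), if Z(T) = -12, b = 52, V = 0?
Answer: 1351/16 ≈ 84.438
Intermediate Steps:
E(M) = M*(-1 + M) (E(M) = (M + 0)*(-1 + M) = M*(-1 + M))
-12159*1/((b - 40)*Z(E(-3))) = -12159*(-1/(12*(52 - 40))) = -12159/((-12*12)) = -12159/(-144) = -12159*(-1/144) = 1351/16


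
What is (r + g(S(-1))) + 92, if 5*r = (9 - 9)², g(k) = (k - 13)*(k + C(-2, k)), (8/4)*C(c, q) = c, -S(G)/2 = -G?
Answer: 137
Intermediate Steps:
S(G) = 2*G (S(G) = -(-2)*G = 2*G)
C(c, q) = c/2
g(k) = (-1 + k)*(-13 + k) (g(k) = (k - 13)*(k + (½)*(-2)) = (-13 + k)*(k - 1) = (-13 + k)*(-1 + k) = (-1 + k)*(-13 + k))
r = 0 (r = (9 - 9)²/5 = (⅕)*0² = (⅕)*0 = 0)
(r + g(S(-1))) + 92 = (0 + (13 + (2*(-1))² - 28*(-1))) + 92 = (0 + (13 + (-2)² - 14*(-2))) + 92 = (0 + (13 + 4 + 28)) + 92 = (0 + 45) + 92 = 45 + 92 = 137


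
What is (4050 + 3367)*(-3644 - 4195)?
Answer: -58141863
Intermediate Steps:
(4050 + 3367)*(-3644 - 4195) = 7417*(-7839) = -58141863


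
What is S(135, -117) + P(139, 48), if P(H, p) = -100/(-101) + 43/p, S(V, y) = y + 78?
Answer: -179929/4848 ≈ -37.114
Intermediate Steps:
S(V, y) = 78 + y
P(H, p) = 100/101 + 43/p (P(H, p) = -100*(-1/101) + 43/p = 100/101 + 43/p)
S(135, -117) + P(139, 48) = (78 - 117) + (100/101 + 43/48) = -39 + (100/101 + 43*(1/48)) = -39 + (100/101 + 43/48) = -39 + 9143/4848 = -179929/4848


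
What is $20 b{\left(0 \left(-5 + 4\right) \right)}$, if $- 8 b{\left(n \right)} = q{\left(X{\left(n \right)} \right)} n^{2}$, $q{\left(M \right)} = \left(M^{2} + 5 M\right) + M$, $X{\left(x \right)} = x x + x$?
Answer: $0$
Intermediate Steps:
$X{\left(x \right)} = x + x^{2}$ ($X{\left(x \right)} = x^{2} + x = x + x^{2}$)
$q{\left(M \right)} = M^{2} + 6 M$
$b{\left(n \right)} = - \frac{n^{3} \left(1 + n\right) \left(6 + n \left(1 + n\right)\right)}{8}$ ($b{\left(n \right)} = - \frac{n \left(1 + n\right) \left(6 + n \left(1 + n\right)\right) n^{2}}{8} = - \frac{n^{3} \left(1 + n\right) \left(6 + n \left(1 + n\right)\right)}{8}$)
$20 b{\left(0 \left(-5 + 4\right) \right)} = 20 \left(- \frac{\left(0 \left(-5 + 4\right)\right)^{3} \left(1 + 0 \left(-5 + 4\right)\right) \left(6 + 0 \left(-5 + 4\right) \left(1 + 0 \left(-5 + 4\right)\right)\right)}{8}\right) = 20 \left(- \frac{\left(0 \left(-1\right)\right)^{3} \left(1 + 0 \left(-1\right)\right) \left(6 + 0 \left(-1\right) \left(1 + 0 \left(-1\right)\right)\right)}{8}\right) = 20 \left(- \frac{0^{3} \left(1 + 0\right) \left(6 + 0 \left(1 + 0\right)\right)}{8}\right) = 20 \left(\left(- \frac{1}{8}\right) 0 \cdot 1 \left(6 + 0 \cdot 1\right)\right) = 20 \left(\left(- \frac{1}{8}\right) 0 \cdot 1 \left(6 + 0\right)\right) = 20 \left(\left(- \frac{1}{8}\right) 0 \cdot 1 \cdot 6\right) = 20 \cdot 0 = 0$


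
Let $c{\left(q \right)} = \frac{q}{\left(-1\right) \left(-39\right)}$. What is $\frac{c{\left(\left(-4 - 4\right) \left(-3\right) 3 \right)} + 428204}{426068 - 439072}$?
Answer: $- \frac{1391669}{42263} \approx -32.929$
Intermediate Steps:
$c{\left(q \right)} = \frac{q}{39}$
$\frac{c{\left(\left(-4 - 4\right) \left(-3\right) 3 \right)} + 428204}{426068 - 439072} = \frac{\frac{\left(-4 - 4\right) \left(-3\right) 3}{39} + 428204}{426068 - 439072} = \frac{\frac{\left(-8\right) \left(-3\right) 3}{39} + 428204}{-13004} = \left(\frac{24 \cdot 3}{39} + 428204\right) \left(- \frac{1}{13004}\right) = \left(\frac{1}{39} \cdot 72 + 428204\right) \left(- \frac{1}{13004}\right) = \left(\frac{24}{13} + 428204\right) \left(- \frac{1}{13004}\right) = \frac{5566676}{13} \left(- \frac{1}{13004}\right) = - \frac{1391669}{42263}$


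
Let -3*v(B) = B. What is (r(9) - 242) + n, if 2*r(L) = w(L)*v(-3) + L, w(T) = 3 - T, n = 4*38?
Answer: -177/2 ≈ -88.500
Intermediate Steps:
n = 152
v(B) = -B/3
r(L) = 3/2 (r(L) = ((3 - L)*(-1/3*(-3)) + L)/2 = ((3 - L)*1 + L)/2 = ((3 - L) + L)/2 = (1/2)*3 = 3/2)
(r(9) - 242) + n = (3/2 - 242) + 152 = -481/2 + 152 = -177/2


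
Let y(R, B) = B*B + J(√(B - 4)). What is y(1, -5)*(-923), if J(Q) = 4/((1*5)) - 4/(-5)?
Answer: -122759/5 ≈ -24552.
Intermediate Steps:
J(Q) = 8/5 (J(Q) = 4/5 - 4*(-⅕) = 4*(⅕) + ⅘ = ⅘ + ⅘ = 8/5)
y(R, B) = 8/5 + B² (y(R, B) = B*B + 8/5 = B² + 8/5 = 8/5 + B²)
y(1, -5)*(-923) = (8/5 + (-5)²)*(-923) = (8/5 + 25)*(-923) = (133/5)*(-923) = -122759/5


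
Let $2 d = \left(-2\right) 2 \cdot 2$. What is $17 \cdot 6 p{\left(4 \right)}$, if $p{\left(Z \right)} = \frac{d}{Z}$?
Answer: $-102$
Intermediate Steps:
$d = -4$ ($d = \frac{\left(-2\right) 2 \cdot 2}{2} = \frac{\left(-4\right) 2}{2} = \frac{1}{2} \left(-8\right) = -4$)
$p{\left(Z \right)} = - \frac{4}{Z}$
$17 \cdot 6 p{\left(4 \right)} = 17 \cdot 6 \left(- \frac{4}{4}\right) = 102 \left(\left(-4\right) \frac{1}{4}\right) = 102 \left(-1\right) = -102$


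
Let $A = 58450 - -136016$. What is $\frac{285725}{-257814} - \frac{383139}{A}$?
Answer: $- \frac{12861866333}{4178004777} \approx -3.0785$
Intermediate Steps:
$A = 194466$ ($A = 58450 + 136016 = 194466$)
$\frac{285725}{-257814} - \frac{383139}{A} = \frac{285725}{-257814} - \frac{383139}{194466} = 285725 \left(- \frac{1}{257814}\right) - \frac{127713}{64822} = - \frac{285725}{257814} - \frac{127713}{64822} = - \frac{12861866333}{4178004777}$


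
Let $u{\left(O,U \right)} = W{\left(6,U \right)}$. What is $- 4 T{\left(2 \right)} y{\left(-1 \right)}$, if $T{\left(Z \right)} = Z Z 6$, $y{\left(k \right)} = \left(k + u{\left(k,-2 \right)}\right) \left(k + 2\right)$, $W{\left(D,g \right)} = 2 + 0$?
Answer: $-96$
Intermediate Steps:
$W{\left(D,g \right)} = 2$
$u{\left(O,U \right)} = 2$
$y{\left(k \right)} = \left(2 + k\right)^{2}$ ($y{\left(k \right)} = \left(k + 2\right) \left(k + 2\right) = \left(2 + k\right) \left(2 + k\right) = \left(2 + k\right)^{2}$)
$T{\left(Z \right)} = 6 Z^{2}$ ($T{\left(Z \right)} = Z^{2} \cdot 6 = 6 Z^{2}$)
$- 4 T{\left(2 \right)} y{\left(-1 \right)} = - 4 \cdot 6 \cdot 2^{2} \left(4 + \left(-1\right)^{2} + 4 \left(-1\right)\right) = - 4 \cdot 6 \cdot 4 \left(4 + 1 - 4\right) = \left(-4\right) 24 \cdot 1 = \left(-96\right) 1 = -96$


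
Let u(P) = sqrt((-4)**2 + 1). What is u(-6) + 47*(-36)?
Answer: -1692 + sqrt(17) ≈ -1687.9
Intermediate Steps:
u(P) = sqrt(17) (u(P) = sqrt(16 + 1) = sqrt(17))
u(-6) + 47*(-36) = sqrt(17) + 47*(-36) = sqrt(17) - 1692 = -1692 + sqrt(17)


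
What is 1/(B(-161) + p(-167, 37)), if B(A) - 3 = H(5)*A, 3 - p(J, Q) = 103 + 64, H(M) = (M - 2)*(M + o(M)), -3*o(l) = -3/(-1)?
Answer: -1/2093 ≈ -0.00047778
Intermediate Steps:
o(l) = -1 (o(l) = -(-1)/(-1) = -(-1)*(-1) = -1/3*3 = -1)
H(M) = (-1 + M)*(-2 + M) (H(M) = (M - 2)*(M - 1) = (-2 + M)*(-1 + M) = (-1 + M)*(-2 + M))
p(J, Q) = -164 (p(J, Q) = 3 - (103 + 64) = 3 - 1*167 = 3 - 167 = -164)
B(A) = 3 + 12*A (B(A) = 3 + (2 + 5**2 - 3*5)*A = 3 + (2 + 25 - 15)*A = 3 + 12*A)
1/(B(-161) + p(-167, 37)) = 1/((3 + 12*(-161)) - 164) = 1/((3 - 1932) - 164) = 1/(-1929 - 164) = 1/(-2093) = -1/2093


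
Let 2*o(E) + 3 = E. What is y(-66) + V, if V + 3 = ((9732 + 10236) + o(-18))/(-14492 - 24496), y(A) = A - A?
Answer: -30427/8664 ≈ -3.5119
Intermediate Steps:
o(E) = -3/2 + E/2
y(A) = 0
V = -30427/8664 (V = -3 + ((9732 + 10236) + (-3/2 + (½)*(-18)))/(-14492 - 24496) = -3 + (19968 + (-3/2 - 9))/(-38988) = -3 + (19968 - 21/2)*(-1/38988) = -3 + (39915/2)*(-1/38988) = -3 - 4435/8664 = -30427/8664 ≈ -3.5119)
y(-66) + V = 0 - 30427/8664 = -30427/8664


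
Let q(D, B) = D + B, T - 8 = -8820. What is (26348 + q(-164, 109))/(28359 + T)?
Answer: 26293/19547 ≈ 1.3451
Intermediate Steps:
T = -8812 (T = 8 - 8820 = -8812)
q(D, B) = B + D
(26348 + q(-164, 109))/(28359 + T) = (26348 + (109 - 164))/(28359 - 8812) = (26348 - 55)/19547 = 26293*(1/19547) = 26293/19547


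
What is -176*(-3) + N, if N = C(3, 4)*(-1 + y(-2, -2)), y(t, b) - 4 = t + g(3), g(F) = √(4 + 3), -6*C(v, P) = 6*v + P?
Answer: 1573/3 - 11*√7/3 ≈ 514.63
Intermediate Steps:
C(v, P) = -v - P/6 (C(v, P) = -(6*v + P)/6 = -(P + 6*v)/6 = -v - P/6)
g(F) = √7
y(t, b) = 4 + t + √7 (y(t, b) = 4 + (t + √7) = 4 + t + √7)
N = -11/3 - 11*√7/3 (N = (-1*3 - ⅙*4)*(-1 + (4 - 2 + √7)) = (-3 - ⅔)*(-1 + (2 + √7)) = -11*(1 + √7)/3 = -11/3 - 11*√7/3 ≈ -13.368)
-176*(-3) + N = -176*(-3) + (-11/3 - 11*√7/3) = -16*(-33) + (-11/3 - 11*√7/3) = 528 + (-11/3 - 11*√7/3) = 1573/3 - 11*√7/3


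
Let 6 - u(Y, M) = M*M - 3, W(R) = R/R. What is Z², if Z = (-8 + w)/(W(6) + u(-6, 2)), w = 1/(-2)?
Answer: 289/144 ≈ 2.0069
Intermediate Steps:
w = -½ ≈ -0.50000
W(R) = 1
u(Y, M) = 9 - M² (u(Y, M) = 6 - (M*M - 3) = 6 - (M² - 3) = 6 - (-3 + M²) = 6 + (3 - M²) = 9 - M²)
Z = -17/12 (Z = (-8 - ½)/(1 + (9 - 1*2²)) = -17/(2*(1 + (9 - 1*4))) = -17/(2*(1 + (9 - 4))) = -17/(2*(1 + 5)) = -17/2/6 = -17/2*⅙ = -17/12 ≈ -1.4167)
Z² = (-17/12)² = 289/144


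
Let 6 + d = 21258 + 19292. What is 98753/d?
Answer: 98753/40544 ≈ 2.4357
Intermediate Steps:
d = 40544 (d = -6 + (21258 + 19292) = -6 + 40550 = 40544)
98753/d = 98753/40544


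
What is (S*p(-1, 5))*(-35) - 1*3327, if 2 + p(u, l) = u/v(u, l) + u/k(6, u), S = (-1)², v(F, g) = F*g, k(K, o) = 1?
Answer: -3229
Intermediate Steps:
S = 1
p(u, l) = -2 + u + 1/l (p(u, l) = -2 + (u/((u*l)) + u/1) = -2 + (u/((l*u)) + u*1) = -2 + (u*(1/(l*u)) + u) = -2 + (1/l + u) = -2 + (u + 1/l) = -2 + u + 1/l)
(S*p(-1, 5))*(-35) - 1*3327 = (1*(-2 - 1 + 1/5))*(-35) - 1*3327 = (1*(-2 - 1 + ⅕))*(-35) - 3327 = (1*(-14/5))*(-35) - 3327 = -14/5*(-35) - 3327 = 98 - 3327 = -3229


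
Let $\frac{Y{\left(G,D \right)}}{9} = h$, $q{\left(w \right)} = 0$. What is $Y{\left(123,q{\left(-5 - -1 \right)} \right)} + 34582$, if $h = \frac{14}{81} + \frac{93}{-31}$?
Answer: $\frac{311009}{9} \approx 34557.0$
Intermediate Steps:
$h = - \frac{229}{81}$ ($h = 14 \cdot \frac{1}{81} + 93 \left(- \frac{1}{31}\right) = \frac{14}{81} - 3 = - \frac{229}{81} \approx -2.8272$)
$Y{\left(G,D \right)} = - \frac{229}{9}$ ($Y{\left(G,D \right)} = 9 \left(- \frac{229}{81}\right) = - \frac{229}{9}$)
$Y{\left(123,q{\left(-5 - -1 \right)} \right)} + 34582 = - \frac{229}{9} + 34582 = \frac{311009}{9}$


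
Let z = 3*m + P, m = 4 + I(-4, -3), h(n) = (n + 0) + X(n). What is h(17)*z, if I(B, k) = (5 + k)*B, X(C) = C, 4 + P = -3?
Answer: -646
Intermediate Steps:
P = -7 (P = -4 - 3 = -7)
I(B, k) = B*(5 + k)
h(n) = 2*n (h(n) = (n + 0) + n = n + n = 2*n)
m = -4 (m = 4 - 4*(5 - 3) = 4 - 4*2 = 4 - 8 = -4)
z = -19 (z = 3*(-4) - 7 = -12 - 7 = -19)
h(17)*z = (2*17)*(-19) = 34*(-19) = -646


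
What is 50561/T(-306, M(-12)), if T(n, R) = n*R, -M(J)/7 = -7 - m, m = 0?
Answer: -7223/2142 ≈ -3.3721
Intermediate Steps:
M(J) = 49 (M(J) = -7*(-7 - 1*0) = -7*(-7 + 0) = -7*(-7) = 49)
T(n, R) = R*n
50561/T(-306, M(-12)) = 50561/((49*(-306))) = 50561/(-14994) = 50561*(-1/14994) = -7223/2142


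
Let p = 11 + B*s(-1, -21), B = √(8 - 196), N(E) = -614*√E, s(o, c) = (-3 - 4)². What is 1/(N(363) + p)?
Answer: 1/(11 - 6754*√3 + 98*I*√47) ≈ -8.5281e-5 - 4.9025e-6*I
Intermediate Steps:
s(o, c) = 49 (s(o, c) = (-7)² = 49)
B = 2*I*√47 (B = √(-188) = 2*I*√47 ≈ 13.711*I)
p = 11 + 98*I*√47 (p = 11 + (2*I*√47)*49 = 11 + 98*I*√47 ≈ 11.0 + 671.85*I)
1/(N(363) + p) = 1/(-6754*√3 + (11 + 98*I*√47)) = 1/(11 - 6754*√3 + 98*I*√47)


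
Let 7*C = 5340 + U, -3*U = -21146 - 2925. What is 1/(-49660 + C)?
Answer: -21/1002769 ≈ -2.0942e-5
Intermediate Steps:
U = 24071/3 (U = -(-21146 - 2925)/3 = -⅓*(-24071) = 24071/3 ≈ 8023.7)
C = 40091/21 (C = (5340 + 24071/3)/7 = (⅐)*(40091/3) = 40091/21 ≈ 1909.1)
1/(-49660 + C) = 1/(-49660 + 40091/21) = 1/(-1002769/21) = -21/1002769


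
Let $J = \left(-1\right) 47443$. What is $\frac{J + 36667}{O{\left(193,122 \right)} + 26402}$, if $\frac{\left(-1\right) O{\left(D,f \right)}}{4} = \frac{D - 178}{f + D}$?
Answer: $- \frac{113148}{277219} \approx -0.40815$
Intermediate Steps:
$O{\left(D,f \right)} = - \frac{4 \left(-178 + D\right)}{D + f}$ ($O{\left(D,f \right)} = - 4 \frac{D - 178}{f + D} = - 4 \frac{-178 + D}{D + f} = - \frac{4 \left(-178 + D\right)}{D + f}$)
$J = -47443$
$\frac{J + 36667}{O{\left(193,122 \right)} + 26402} = \frac{-47443 + 36667}{\frac{4 \left(178 - 193\right)}{193 + 122} + 26402} = - \frac{10776}{\frac{4 \left(178 - 193\right)}{315} + 26402} = - \frac{10776}{4 \cdot \frac{1}{315} \left(-15\right) + 26402} = - \frac{10776}{- \frac{4}{21} + 26402} = - \frac{10776}{\frac{554438}{21}} = \left(-10776\right) \frac{21}{554438} = - \frac{113148}{277219}$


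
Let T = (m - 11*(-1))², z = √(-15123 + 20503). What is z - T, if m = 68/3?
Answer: -10201/9 + 2*√1345 ≈ -1060.1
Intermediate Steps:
z = 2*√1345 (z = √5380 = 2*√1345 ≈ 73.349)
m = 68/3 (m = 68*(⅓) = 68/3 ≈ 22.667)
T = 10201/9 (T = (68/3 - 11*(-1))² = (68/3 + 11)² = (101/3)² = 10201/9 ≈ 1133.4)
z - T = 2*√1345 - 1*10201/9 = 2*√1345 - 10201/9 = -10201/9 + 2*√1345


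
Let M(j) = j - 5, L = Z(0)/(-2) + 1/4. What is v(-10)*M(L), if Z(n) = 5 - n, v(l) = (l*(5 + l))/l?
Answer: 145/4 ≈ 36.250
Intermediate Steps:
v(l) = 5 + l
L = -9/4 (L = (5 - 1*0)/(-2) + 1/4 = (5 + 0)*(-½) + 1*(¼) = 5*(-½) + ¼ = -5/2 + ¼ = -9/4 ≈ -2.2500)
M(j) = -5 + j
v(-10)*M(L) = (5 - 10)*(-5 - 9/4) = -5*(-29/4) = 145/4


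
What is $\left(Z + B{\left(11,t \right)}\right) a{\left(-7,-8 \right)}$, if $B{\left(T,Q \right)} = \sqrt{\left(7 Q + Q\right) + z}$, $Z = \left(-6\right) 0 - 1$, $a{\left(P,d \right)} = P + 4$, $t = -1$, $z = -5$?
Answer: $3 - 3 i \sqrt{13} \approx 3.0 - 10.817 i$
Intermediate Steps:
$a{\left(P,d \right)} = 4 + P$
$Z = -1$ ($Z = 0 - 1 = -1$)
$B{\left(T,Q \right)} = \sqrt{-5 + 8 Q}$ ($B{\left(T,Q \right)} = \sqrt{\left(7 Q + Q\right) - 5} = \sqrt{8 Q - 5} = \sqrt{-5 + 8 Q}$)
$\left(Z + B{\left(11,t \right)}\right) a{\left(-7,-8 \right)} = \left(-1 + \sqrt{-5 + 8 \left(-1\right)}\right) \left(4 - 7\right) = \left(-1 + \sqrt{-5 - 8}\right) \left(-3\right) = \left(-1 + \sqrt{-13}\right) \left(-3\right) = \left(-1 + i \sqrt{13}\right) \left(-3\right) = 3 - 3 i \sqrt{13}$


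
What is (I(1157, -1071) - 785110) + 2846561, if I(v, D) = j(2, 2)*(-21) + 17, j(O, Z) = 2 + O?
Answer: 2061384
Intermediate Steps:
I(v, D) = -67 (I(v, D) = (2 + 2)*(-21) + 17 = 4*(-21) + 17 = -84 + 17 = -67)
(I(1157, -1071) - 785110) + 2846561 = (-67 - 785110) + 2846561 = -785177 + 2846561 = 2061384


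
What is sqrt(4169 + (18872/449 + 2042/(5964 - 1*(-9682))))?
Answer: 2*sqrt(12989166034116749)/3512527 ≈ 64.893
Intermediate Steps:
sqrt(4169 + (18872/449 + 2042/(5964 - 1*(-9682)))) = sqrt(4169 + (18872*(1/449) + 2042/(5964 + 9682))) = sqrt(4169 + (18872/449 + 2042/15646)) = sqrt(4169 + (18872/449 + 2042*(1/15646))) = sqrt(4169 + (18872/449 + 1021/7823)) = sqrt(4169 + 148094085/3512527) = sqrt(14791819148/3512527) = 2*sqrt(12989166034116749)/3512527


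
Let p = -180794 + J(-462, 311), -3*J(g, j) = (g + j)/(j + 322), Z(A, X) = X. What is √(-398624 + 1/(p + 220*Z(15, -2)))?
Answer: I*√47216342537970684499685/344163215 ≈ 631.37*I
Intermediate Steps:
J(g, j) = -(g + j)/(3*(322 + j)) (J(g, j) = -(g + j)/(3*(j + 322)) = -(g + j)/(3*(322 + j)))
p = -343327655/1899 (p = -180794 + (-1*(-462) - 1*311)/(3*(322 + 311)) = -180794 + (⅓)*(462 - 311)/633 = -180794 + (⅓)*(1/633)*151 = -180794 + 151/1899 = -343327655/1899 ≈ -1.8079e+5)
√(-398624 + 1/(p + 220*Z(15, -2))) = √(-398624 + 1/(-343327655/1899 + 220*(-2))) = √(-398624 + 1/(-343327655/1899 - 440)) = √(-398624 + 1/(-344163215/1899)) = √(-398624 - 1899/344163215) = √(-137191717418059/344163215) = I*√47216342537970684499685/344163215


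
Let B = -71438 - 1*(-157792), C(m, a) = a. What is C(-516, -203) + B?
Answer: 86151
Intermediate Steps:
B = 86354 (B = -71438 + 157792 = 86354)
C(-516, -203) + B = -203 + 86354 = 86151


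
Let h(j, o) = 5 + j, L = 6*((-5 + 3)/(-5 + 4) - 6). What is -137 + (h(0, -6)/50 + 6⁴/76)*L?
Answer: -52123/95 ≈ -548.66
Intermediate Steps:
L = -24 (L = 6*(-2/(-1) - 6) = 6*(-2*(-1) - 6) = 6*(2 - 6) = 6*(-4) = -24)
-137 + (h(0, -6)/50 + 6⁴/76)*L = -137 + ((5 + 0)/50 + 6⁴/76)*(-24) = -137 + (5*(1/50) + 1296*(1/76))*(-24) = -137 + (⅒ + 324/19)*(-24) = -137 + (3259/190)*(-24) = -137 - 39108/95 = -52123/95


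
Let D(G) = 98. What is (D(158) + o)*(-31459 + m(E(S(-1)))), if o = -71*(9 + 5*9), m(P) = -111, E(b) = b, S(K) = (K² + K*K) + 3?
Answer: 117945520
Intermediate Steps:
S(K) = 3 + 2*K² (S(K) = (K² + K²) + 3 = 2*K² + 3 = 3 + 2*K²)
o = -3834 (o = -71*(9 + 45) = -71*54 = -3834)
(D(158) + o)*(-31459 + m(E(S(-1)))) = (98 - 3834)*(-31459 - 111) = -3736*(-31570) = 117945520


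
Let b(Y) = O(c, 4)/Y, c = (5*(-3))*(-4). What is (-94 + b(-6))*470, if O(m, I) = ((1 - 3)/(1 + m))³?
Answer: -30084059860/680943 ≈ -44180.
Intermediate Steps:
c = 60 (c = -15*(-4) = 60)
O(m, I) = -8/(1 + m)³ (O(m, I) = (-2/(1 + m))³ = -8/(1 + m)³)
b(Y) = -8/(226981*Y) (b(Y) = (-8/(1 + 60)³)/Y = (-8/61³)/Y = (-8*1/226981)/Y = -8/(226981*Y))
(-94 + b(-6))*470 = (-94 - 8/226981/(-6))*470 = (-94 - 8/226981*(-⅙))*470 = (-94 + 4/680943)*470 = -64008638/680943*470 = -30084059860/680943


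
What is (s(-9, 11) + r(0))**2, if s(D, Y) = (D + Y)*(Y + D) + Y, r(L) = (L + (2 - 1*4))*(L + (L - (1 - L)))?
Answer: 289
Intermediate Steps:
r(L) = (-1 + 3*L)*(-2 + L) (r(L) = (L + (2 - 4))*(L + (L + (-1 + L))) = (L - 2)*(L + (-1 + 2*L)) = (-2 + L)*(-1 + 3*L) = (-1 + 3*L)*(-2 + L))
s(D, Y) = Y + (D + Y)**2 (s(D, Y) = (D + Y)*(D + Y) + Y = (D + Y)**2 + Y = Y + (D + Y)**2)
(s(-9, 11) + r(0))**2 = ((11 + (-9 + 11)**2) + (2 - 7*0 + 3*0**2))**2 = ((11 + 2**2) + (2 + 0 + 3*0))**2 = ((11 + 4) + (2 + 0 + 0))**2 = (15 + 2)**2 = 17**2 = 289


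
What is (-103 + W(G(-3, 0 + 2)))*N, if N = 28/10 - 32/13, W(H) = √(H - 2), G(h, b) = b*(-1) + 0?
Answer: -2266/65 + 44*I/65 ≈ -34.862 + 0.67692*I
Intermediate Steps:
G(h, b) = -b (G(h, b) = -b + 0 = -b)
W(H) = √(-2 + H)
N = 22/65 (N = 28*(⅒) - 32*1/13 = 14/5 - 32/13 = 22/65 ≈ 0.33846)
(-103 + W(G(-3, 0 + 2)))*N = (-103 + √(-2 - (0 + 2)))*(22/65) = (-103 + √(-2 - 1*2))*(22/65) = (-103 + √(-2 - 2))*(22/65) = (-103 + √(-4))*(22/65) = (-103 + 2*I)*(22/65) = -2266/65 + 44*I/65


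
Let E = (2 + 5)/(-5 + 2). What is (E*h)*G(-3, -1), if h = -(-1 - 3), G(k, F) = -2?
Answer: 56/3 ≈ 18.667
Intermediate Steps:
h = 4 (h = -1*(-4) = 4)
E = -7/3 (E = 7/(-3) = 7*(-1/3) = -7/3 ≈ -2.3333)
(E*h)*G(-3, -1) = -7/3*4*(-2) = -28/3*(-2) = 56/3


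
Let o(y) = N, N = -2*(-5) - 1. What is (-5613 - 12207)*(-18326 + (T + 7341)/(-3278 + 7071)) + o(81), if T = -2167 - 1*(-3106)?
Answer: 1238529915297/3793 ≈ 3.2653e+8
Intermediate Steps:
T = 939 (T = -2167 + 3106 = 939)
N = 9 (N = 10 - 1 = 9)
o(y) = 9
(-5613 - 12207)*(-18326 + (T + 7341)/(-3278 + 7071)) + o(81) = (-5613 - 12207)*(-18326 + (939 + 7341)/(-3278 + 7071)) + 9 = -17820*(-18326 + 8280/3793) + 9 = -17820*(-69502238/3793) + 9 = 1238529881160/3793 + 9 = 1238529915297/3793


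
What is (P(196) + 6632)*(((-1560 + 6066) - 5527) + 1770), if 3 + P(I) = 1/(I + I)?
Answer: 278046883/56 ≈ 4.9651e+6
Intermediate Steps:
P(I) = -3 + 1/(2*I) (P(I) = -3 + 1/(I + I) = -3 + 1/(2*I))
(P(196) + 6632)*(((-1560 + 6066) - 5527) + 1770) = ((-3 + (½)/196) + 6632)*(((-1560 + 6066) - 5527) + 1770) = ((-3 + (½)*(1/196)) + 6632)*((4506 - 5527) + 1770) = ((-3 + 1/392) + 6632)*(-1021 + 1770) = (-1175/392 + 6632)*749 = (2598569/392)*749 = 278046883/56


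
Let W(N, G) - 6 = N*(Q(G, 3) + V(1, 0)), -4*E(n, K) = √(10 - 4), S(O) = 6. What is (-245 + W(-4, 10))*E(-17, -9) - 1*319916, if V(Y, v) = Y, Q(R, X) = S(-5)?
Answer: -319916 + 267*√6/4 ≈ -3.1975e+5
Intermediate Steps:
E(n, K) = -√6/4 (E(n, K) = -√(10 - 4)/4 = -√6/4)
Q(R, X) = 6
W(N, G) = 6 + 7*N (W(N, G) = 6 + N*(6 + 1) = 6 + N*7 = 6 + 7*N)
(-245 + W(-4, 10))*E(-17, -9) - 1*319916 = (-245 + (6 + 7*(-4)))*(-√6/4) - 1*319916 = (-245 + (6 - 28))*(-√6/4) - 319916 = (-245 - 22)*(-√6/4) - 319916 = -(-267)*√6/4 - 319916 = 267*√6/4 - 319916 = -319916 + 267*√6/4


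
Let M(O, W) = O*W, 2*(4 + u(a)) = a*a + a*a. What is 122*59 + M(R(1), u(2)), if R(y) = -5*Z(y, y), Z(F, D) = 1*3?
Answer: 7198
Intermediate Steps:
Z(F, D) = 3
R(y) = -15 (R(y) = -5*3 = -15)
u(a) = -4 + a**2 (u(a) = -4 + (a*a + a*a)/2 = -4 + (a**2 + a**2)/2 = -4 + (2*a**2)/2 = -4 + a**2)
122*59 + M(R(1), u(2)) = 122*59 - 15*(-4 + 2**2) = 7198 - 15*(-4 + 4) = 7198 - 15*0 = 7198 + 0 = 7198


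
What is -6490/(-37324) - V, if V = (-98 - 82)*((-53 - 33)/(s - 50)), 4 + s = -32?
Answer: 3362405/18662 ≈ 180.17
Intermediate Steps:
s = -36 (s = -4 - 32 = -36)
V = -180 (V = (-98 - 82)*((-53 - 33)/(-36 - 50)) = -(-15480)/(-86) = -(-15480)*(-1)/86 = -180*1 = -180)
-6490/(-37324) - V = -6490/(-37324) - 1*(-180) = -6490*(-1/37324) + 180 = 3245/18662 + 180 = 3362405/18662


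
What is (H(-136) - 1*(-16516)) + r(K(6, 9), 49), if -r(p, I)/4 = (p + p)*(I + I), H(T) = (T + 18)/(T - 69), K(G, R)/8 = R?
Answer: -8185942/205 ≈ -39931.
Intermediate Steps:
K(G, R) = 8*R
H(T) = (18 + T)/(-69 + T)
r(p, I) = -16*I*p (r(p, I) = -4*(p + p)*(I + I) = -4*2*p*2*I = -16*I*p)
(H(-136) - 1*(-16516)) + r(K(6, 9), 49) = ((18 - 136)/(-69 - 136) - 1*(-16516)) - 16*49*8*9 = (-118/(-205) + 16516) - 16*49*72 = (-1/205*(-118) + 16516) - 56448 = (118/205 + 16516) - 56448 = 3385898/205 - 56448 = -8185942/205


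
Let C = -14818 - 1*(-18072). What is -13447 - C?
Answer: -16701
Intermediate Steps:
C = 3254 (C = -14818 + 18072 = 3254)
-13447 - C = -13447 - 1*3254 = -13447 - 3254 = -16701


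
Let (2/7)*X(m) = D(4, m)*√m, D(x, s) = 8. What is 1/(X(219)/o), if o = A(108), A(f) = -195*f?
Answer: -1755*√219/511 ≈ -50.825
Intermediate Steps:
o = -21060 (o = -195*108 = -21060)
X(m) = 28*√m (X(m) = 7*(8*√m)/2 = 28*√m)
1/(X(219)/o) = 1/((28*√219)/(-21060)) = 1/((28*√219)*(-1/21060)) = 1/(-7*√219/5265) = -1755*√219/511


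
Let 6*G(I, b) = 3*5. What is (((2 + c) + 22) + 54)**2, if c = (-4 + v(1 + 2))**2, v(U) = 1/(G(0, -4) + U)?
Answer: 125484804/14641 ≈ 8570.8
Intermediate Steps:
G(I, b) = 5/2 (G(I, b) = (3*5)/6 = (1/6)*15 = 5/2)
v(U) = 1/(5/2 + U)
c = 1764/121 (c = (-4 + 2/(5 + 2*(1 + 2)))**2 = (-4 + 2/(5 + 2*3))**2 = (-4 + 2/(5 + 6))**2 = (-4 + 2/11)**2 = (-42/11)**2 = 1764/121 ≈ 14.579)
(((2 + c) + 22) + 54)**2 = (((2 + 1764/121) + 22) + 54)**2 = ((2006/121 + 22) + 54)**2 = (4668/121 + 54)**2 = (11202/121)**2 = 125484804/14641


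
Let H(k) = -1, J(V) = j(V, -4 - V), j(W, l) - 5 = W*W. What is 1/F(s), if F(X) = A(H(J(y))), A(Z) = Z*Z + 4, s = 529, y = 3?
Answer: 1/5 ≈ 0.20000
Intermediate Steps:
j(W, l) = 5 + W**2 (j(W, l) = 5 + W*W = 5 + W**2)
J(V) = 5 + V**2
A(Z) = 4 + Z**2 (A(Z) = Z**2 + 4 = 4 + Z**2)
F(X) = 5 (F(X) = 4 + (-1)**2 = 4 + 1 = 5)
1/F(s) = 1/5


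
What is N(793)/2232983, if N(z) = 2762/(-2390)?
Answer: -1381/2668414685 ≈ -5.1754e-7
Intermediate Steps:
N(z) = -1381/1195 (N(z) = 2762*(-1/2390) = -1381/1195)
N(793)/2232983 = -1381/1195/2232983 = -1381/1195*1/2232983 = -1381/2668414685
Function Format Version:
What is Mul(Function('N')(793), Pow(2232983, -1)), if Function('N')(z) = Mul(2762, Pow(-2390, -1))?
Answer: Rational(-1381, 2668414685) ≈ -5.1754e-7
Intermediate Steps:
Function('N')(z) = Rational(-1381, 1195) (Function('N')(z) = Mul(2762, Rational(-1, 2390)) = Rational(-1381, 1195))
Mul(Function('N')(793), Pow(2232983, -1)) = Mul(Rational(-1381, 1195), Pow(2232983, -1)) = Mul(Rational(-1381, 1195), Rational(1, 2232983)) = Rational(-1381, 2668414685)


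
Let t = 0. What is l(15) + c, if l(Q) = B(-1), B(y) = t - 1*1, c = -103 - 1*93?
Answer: -197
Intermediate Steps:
c = -196 (c = -103 - 93 = -196)
B(y) = -1 (B(y) = 0 - 1*1 = 0 - 1 = -1)
l(Q) = -1
l(15) + c = -1 - 196 = -197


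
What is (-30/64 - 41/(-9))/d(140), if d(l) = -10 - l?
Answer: -1177/43200 ≈ -0.027245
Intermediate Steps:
(-30/64 - 41/(-9))/d(140) = (-30/64 - 41/(-9))/(-10 - 1*140) = (-30*1/64 - 41*(-⅑))/(-10 - 140) = (-15/32 + 41/9)/(-150) = (1177/288)*(-1/150) = -1177/43200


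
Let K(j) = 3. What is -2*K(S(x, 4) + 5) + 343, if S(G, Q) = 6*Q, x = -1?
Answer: 337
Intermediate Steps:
-2*K(S(x, 4) + 5) + 343 = -2*3 + 343 = -6 + 343 = 337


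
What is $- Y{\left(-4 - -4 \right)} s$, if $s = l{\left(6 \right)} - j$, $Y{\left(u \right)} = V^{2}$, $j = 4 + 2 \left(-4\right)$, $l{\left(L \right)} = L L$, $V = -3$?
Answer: $-360$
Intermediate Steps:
$l{\left(L \right)} = L^{2}$
$j = -4$ ($j = 4 - 8 = -4$)
$Y{\left(u \right)} = 9$ ($Y{\left(u \right)} = \left(-3\right)^{2} = 9$)
$s = 40$ ($s = 6^{2} - -4 = 36 + 4 = 40$)
$- Y{\left(-4 - -4 \right)} s = - 9 \cdot 40 = \left(-1\right) 360 = -360$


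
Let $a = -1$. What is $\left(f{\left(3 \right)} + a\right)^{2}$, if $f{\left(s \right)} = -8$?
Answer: $81$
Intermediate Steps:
$\left(f{\left(3 \right)} + a\right)^{2} = \left(-8 - 1\right)^{2} = \left(-9\right)^{2} = 81$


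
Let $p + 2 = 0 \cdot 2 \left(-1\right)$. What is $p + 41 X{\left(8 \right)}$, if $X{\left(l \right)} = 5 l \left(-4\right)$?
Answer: $-6562$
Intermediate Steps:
$p = -2$ ($p = -2 + 0 \cdot 2 \left(-1\right) = -2 + 0 \left(-1\right) = -2 + 0 = -2$)
$X{\left(l \right)} = - 20 l$
$p + 41 X{\left(8 \right)} = -2 + 41 \left(\left(-20\right) 8\right) = -2 + 41 \left(-160\right) = -2 - 6560 = -6562$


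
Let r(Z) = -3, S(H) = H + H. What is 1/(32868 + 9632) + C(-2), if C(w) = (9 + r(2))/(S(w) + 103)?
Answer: 85033/1402500 ≈ 0.060630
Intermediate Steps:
S(H) = 2*H
C(w) = 6/(103 + 2*w) (C(w) = (9 - 3)/(2*w + 103) = 6/(103 + 2*w))
1/(32868 + 9632) + C(-2) = 1/(32868 + 9632) + 6/(103 + 2*(-2)) = 1/42500 + 6/(103 - 4) = 1/42500 + 6/99 = 1/42500 + 6*(1/99) = 1/42500 + 2/33 = 85033/1402500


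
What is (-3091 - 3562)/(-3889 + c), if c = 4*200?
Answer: 6653/3089 ≈ 2.1538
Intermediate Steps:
c = 800
(-3091 - 3562)/(-3889 + c) = (-3091 - 3562)/(-3889 + 800) = -6653/(-3089) = -6653*(-1/3089) = 6653/3089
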